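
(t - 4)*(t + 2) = t^2 - 2*t - 8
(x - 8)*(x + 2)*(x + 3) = x^3 - 3*x^2 - 34*x - 48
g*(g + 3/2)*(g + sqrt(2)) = g^3 + sqrt(2)*g^2 + 3*g^2/2 + 3*sqrt(2)*g/2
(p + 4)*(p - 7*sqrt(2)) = p^2 - 7*sqrt(2)*p + 4*p - 28*sqrt(2)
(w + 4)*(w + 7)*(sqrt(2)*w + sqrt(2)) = sqrt(2)*w^3 + 12*sqrt(2)*w^2 + 39*sqrt(2)*w + 28*sqrt(2)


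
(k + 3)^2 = k^2 + 6*k + 9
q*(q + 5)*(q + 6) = q^3 + 11*q^2 + 30*q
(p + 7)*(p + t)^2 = p^3 + 2*p^2*t + 7*p^2 + p*t^2 + 14*p*t + 7*t^2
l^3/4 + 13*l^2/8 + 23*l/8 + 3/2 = (l/4 + 1)*(l + 1)*(l + 3/2)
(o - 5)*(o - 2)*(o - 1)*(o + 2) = o^4 - 6*o^3 + o^2 + 24*o - 20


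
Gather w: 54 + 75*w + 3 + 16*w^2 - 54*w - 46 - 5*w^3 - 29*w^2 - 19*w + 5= -5*w^3 - 13*w^2 + 2*w + 16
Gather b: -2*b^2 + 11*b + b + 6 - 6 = -2*b^2 + 12*b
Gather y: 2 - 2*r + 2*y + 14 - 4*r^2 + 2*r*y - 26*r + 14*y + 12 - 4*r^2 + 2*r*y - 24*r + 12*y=-8*r^2 - 52*r + y*(4*r + 28) + 28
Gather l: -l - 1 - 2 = -l - 3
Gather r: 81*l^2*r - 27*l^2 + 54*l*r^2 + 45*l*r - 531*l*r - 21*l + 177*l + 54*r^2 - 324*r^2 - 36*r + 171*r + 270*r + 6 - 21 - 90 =-27*l^2 + 156*l + r^2*(54*l - 270) + r*(81*l^2 - 486*l + 405) - 105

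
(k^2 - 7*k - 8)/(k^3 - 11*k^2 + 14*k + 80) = (k + 1)/(k^2 - 3*k - 10)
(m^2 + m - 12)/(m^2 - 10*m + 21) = (m + 4)/(m - 7)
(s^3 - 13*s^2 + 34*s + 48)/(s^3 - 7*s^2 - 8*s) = (s - 6)/s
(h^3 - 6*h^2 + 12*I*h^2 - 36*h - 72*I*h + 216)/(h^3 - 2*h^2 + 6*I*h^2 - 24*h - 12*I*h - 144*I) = (h + 6*I)/(h + 4)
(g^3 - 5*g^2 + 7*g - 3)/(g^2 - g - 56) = (-g^3 + 5*g^2 - 7*g + 3)/(-g^2 + g + 56)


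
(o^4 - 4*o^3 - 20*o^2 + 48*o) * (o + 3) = o^5 - o^4 - 32*o^3 - 12*o^2 + 144*o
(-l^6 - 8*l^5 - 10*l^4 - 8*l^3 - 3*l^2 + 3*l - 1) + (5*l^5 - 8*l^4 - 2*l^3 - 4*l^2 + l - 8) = -l^6 - 3*l^5 - 18*l^4 - 10*l^3 - 7*l^2 + 4*l - 9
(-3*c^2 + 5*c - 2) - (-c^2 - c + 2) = -2*c^2 + 6*c - 4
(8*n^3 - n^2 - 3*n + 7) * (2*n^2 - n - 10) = 16*n^5 - 10*n^4 - 85*n^3 + 27*n^2 + 23*n - 70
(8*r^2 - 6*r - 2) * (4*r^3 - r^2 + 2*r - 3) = 32*r^5 - 32*r^4 + 14*r^3 - 34*r^2 + 14*r + 6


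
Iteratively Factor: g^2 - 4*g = (g)*(g - 4)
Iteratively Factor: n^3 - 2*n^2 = (n)*(n^2 - 2*n) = n^2*(n - 2)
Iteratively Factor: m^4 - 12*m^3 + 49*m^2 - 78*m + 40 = (m - 4)*(m^3 - 8*m^2 + 17*m - 10) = (m - 5)*(m - 4)*(m^2 - 3*m + 2) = (m - 5)*(m - 4)*(m - 1)*(m - 2)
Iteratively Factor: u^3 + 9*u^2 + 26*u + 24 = (u + 2)*(u^2 + 7*u + 12) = (u + 2)*(u + 3)*(u + 4)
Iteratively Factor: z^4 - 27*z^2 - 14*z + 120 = (z - 2)*(z^3 + 2*z^2 - 23*z - 60) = (z - 5)*(z - 2)*(z^2 + 7*z + 12) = (z - 5)*(z - 2)*(z + 3)*(z + 4)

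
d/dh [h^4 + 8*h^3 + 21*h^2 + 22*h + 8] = 4*h^3 + 24*h^2 + 42*h + 22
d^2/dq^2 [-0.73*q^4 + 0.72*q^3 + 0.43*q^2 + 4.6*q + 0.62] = -8.76*q^2 + 4.32*q + 0.86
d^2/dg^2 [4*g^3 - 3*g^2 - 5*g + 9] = 24*g - 6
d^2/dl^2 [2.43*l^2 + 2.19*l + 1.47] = 4.86000000000000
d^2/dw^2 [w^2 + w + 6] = 2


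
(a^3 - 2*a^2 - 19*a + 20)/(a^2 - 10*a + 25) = (a^2 + 3*a - 4)/(a - 5)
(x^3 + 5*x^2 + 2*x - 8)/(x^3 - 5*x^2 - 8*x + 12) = (x + 4)/(x - 6)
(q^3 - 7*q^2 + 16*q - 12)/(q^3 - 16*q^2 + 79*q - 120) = (q^2 - 4*q + 4)/(q^2 - 13*q + 40)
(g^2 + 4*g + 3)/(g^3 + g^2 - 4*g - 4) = (g + 3)/(g^2 - 4)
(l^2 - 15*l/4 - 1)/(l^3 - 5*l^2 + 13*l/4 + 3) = (4*l + 1)/(4*l^2 - 4*l - 3)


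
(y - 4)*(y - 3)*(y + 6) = y^3 - y^2 - 30*y + 72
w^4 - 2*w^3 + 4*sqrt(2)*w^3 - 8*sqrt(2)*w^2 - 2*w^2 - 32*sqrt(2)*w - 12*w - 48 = (w - 4)*(w + 2)*(w + sqrt(2))*(w + 3*sqrt(2))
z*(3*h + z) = 3*h*z + z^2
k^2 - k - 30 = (k - 6)*(k + 5)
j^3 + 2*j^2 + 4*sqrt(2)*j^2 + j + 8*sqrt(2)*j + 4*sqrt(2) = (j + 1)^2*(j + 4*sqrt(2))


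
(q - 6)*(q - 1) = q^2 - 7*q + 6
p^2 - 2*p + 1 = (p - 1)^2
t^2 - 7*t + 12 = (t - 4)*(t - 3)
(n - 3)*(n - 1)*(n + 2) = n^3 - 2*n^2 - 5*n + 6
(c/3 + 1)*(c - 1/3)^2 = c^3/3 + 7*c^2/9 - 17*c/27 + 1/9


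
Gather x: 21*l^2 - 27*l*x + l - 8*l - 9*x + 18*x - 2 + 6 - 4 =21*l^2 - 7*l + x*(9 - 27*l)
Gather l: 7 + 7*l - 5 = 7*l + 2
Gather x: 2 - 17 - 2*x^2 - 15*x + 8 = -2*x^2 - 15*x - 7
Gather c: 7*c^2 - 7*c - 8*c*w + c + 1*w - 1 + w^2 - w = 7*c^2 + c*(-8*w - 6) + w^2 - 1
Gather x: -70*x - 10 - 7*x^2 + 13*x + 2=-7*x^2 - 57*x - 8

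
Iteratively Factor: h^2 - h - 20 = (h + 4)*(h - 5)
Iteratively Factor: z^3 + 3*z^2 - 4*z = (z - 1)*(z^2 + 4*z) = (z - 1)*(z + 4)*(z)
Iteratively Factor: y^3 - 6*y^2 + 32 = (y + 2)*(y^2 - 8*y + 16) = (y - 4)*(y + 2)*(y - 4)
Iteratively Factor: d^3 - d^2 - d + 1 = (d + 1)*(d^2 - 2*d + 1) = (d - 1)*(d + 1)*(d - 1)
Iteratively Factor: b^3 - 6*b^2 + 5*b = (b)*(b^2 - 6*b + 5) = b*(b - 1)*(b - 5)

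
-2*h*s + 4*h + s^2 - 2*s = (-2*h + s)*(s - 2)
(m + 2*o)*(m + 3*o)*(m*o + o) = m^3*o + 5*m^2*o^2 + m^2*o + 6*m*o^3 + 5*m*o^2 + 6*o^3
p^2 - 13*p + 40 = (p - 8)*(p - 5)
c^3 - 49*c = c*(c - 7)*(c + 7)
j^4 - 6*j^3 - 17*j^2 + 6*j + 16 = (j - 8)*(j - 1)*(j + 1)*(j + 2)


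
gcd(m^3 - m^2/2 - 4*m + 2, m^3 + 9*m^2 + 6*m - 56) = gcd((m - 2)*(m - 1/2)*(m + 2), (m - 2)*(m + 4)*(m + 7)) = m - 2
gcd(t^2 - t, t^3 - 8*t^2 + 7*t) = t^2 - t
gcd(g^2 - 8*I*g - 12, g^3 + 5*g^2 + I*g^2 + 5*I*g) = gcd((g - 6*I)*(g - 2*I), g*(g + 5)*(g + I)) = 1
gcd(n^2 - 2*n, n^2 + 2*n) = n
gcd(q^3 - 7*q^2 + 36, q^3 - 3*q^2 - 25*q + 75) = q - 3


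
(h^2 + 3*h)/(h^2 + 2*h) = (h + 3)/(h + 2)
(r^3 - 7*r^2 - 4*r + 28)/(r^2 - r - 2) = (r^2 - 5*r - 14)/(r + 1)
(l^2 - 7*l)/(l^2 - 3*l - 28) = l/(l + 4)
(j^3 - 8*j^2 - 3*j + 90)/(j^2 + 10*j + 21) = (j^2 - 11*j + 30)/(j + 7)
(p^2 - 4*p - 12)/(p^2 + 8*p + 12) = (p - 6)/(p + 6)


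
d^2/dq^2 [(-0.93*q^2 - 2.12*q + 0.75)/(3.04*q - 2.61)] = (7.105427357601e-15*q^2 + 7.105427357601e-15*q - 32.449962)/(28.094464*q^3 - 72.361728*q^2 + 62.126352*q - 17.779581)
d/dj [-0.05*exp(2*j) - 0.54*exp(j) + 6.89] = (-0.1*exp(j) - 0.54)*exp(j)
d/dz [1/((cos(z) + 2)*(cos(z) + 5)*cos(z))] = (3*sin(z) + 10*sin(z)/cos(z)^2 + 14*tan(z))/((cos(z) + 2)^2*(cos(z) + 5)^2)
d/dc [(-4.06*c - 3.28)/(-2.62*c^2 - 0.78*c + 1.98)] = (10.6372*c^2 + 3.1668*c - (4.06*c + 3.28)*(5.24*c + 0.78) - 8.0388)/(2.62*c^2 + 0.78*c - 1.98)^2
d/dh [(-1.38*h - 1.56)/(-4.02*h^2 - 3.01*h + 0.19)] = (5.5476*h^2 + 4.1538*h - (1.38*h + 1.56)*(8.04*h + 3.01) - 0.2622)/(4.02*h^2 + 3.01*h - 0.19)^2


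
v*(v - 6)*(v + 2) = v^3 - 4*v^2 - 12*v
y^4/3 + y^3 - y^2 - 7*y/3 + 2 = (y/3 + 1)*(y - 1)^2*(y + 2)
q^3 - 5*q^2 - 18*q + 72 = (q - 6)*(q - 3)*(q + 4)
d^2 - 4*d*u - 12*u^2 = (d - 6*u)*(d + 2*u)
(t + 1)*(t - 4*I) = t^2 + t - 4*I*t - 4*I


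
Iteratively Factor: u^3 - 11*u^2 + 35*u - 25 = (u - 5)*(u^2 - 6*u + 5) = (u - 5)*(u - 1)*(u - 5)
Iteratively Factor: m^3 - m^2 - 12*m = (m)*(m^2 - m - 12) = m*(m + 3)*(m - 4)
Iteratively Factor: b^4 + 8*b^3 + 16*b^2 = (b)*(b^3 + 8*b^2 + 16*b) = b*(b + 4)*(b^2 + 4*b) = b^2*(b + 4)*(b + 4)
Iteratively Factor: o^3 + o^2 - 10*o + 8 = (o - 1)*(o^2 + 2*o - 8) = (o - 1)*(o + 4)*(o - 2)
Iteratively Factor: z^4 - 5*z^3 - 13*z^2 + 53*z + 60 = (z + 3)*(z^3 - 8*z^2 + 11*z + 20) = (z - 4)*(z + 3)*(z^2 - 4*z - 5) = (z - 5)*(z - 4)*(z + 3)*(z + 1)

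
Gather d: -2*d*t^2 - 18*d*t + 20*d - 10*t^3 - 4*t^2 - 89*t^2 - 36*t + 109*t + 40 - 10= d*(-2*t^2 - 18*t + 20) - 10*t^3 - 93*t^2 + 73*t + 30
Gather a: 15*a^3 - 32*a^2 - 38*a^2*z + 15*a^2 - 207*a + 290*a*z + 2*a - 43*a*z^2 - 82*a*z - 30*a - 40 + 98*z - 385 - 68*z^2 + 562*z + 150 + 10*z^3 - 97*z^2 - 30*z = 15*a^3 + a^2*(-38*z - 17) + a*(-43*z^2 + 208*z - 235) + 10*z^3 - 165*z^2 + 630*z - 275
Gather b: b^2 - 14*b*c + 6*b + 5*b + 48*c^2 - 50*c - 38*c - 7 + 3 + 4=b^2 + b*(11 - 14*c) + 48*c^2 - 88*c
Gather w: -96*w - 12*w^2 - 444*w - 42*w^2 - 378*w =-54*w^2 - 918*w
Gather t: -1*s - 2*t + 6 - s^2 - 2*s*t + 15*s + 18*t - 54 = -s^2 + 14*s + t*(16 - 2*s) - 48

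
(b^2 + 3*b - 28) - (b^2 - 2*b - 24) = 5*b - 4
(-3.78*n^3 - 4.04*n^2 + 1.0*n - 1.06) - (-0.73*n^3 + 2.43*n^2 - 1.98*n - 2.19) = -3.05*n^3 - 6.47*n^2 + 2.98*n + 1.13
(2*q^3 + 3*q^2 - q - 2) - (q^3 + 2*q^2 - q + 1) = q^3 + q^2 - 3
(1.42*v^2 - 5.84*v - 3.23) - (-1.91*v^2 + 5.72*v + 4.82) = 3.33*v^2 - 11.56*v - 8.05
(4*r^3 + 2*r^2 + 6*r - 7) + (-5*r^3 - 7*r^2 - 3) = -r^3 - 5*r^2 + 6*r - 10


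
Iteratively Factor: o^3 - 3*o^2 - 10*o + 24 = (o - 4)*(o^2 + o - 6) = (o - 4)*(o + 3)*(o - 2)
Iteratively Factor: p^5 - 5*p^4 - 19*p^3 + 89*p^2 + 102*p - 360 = (p - 5)*(p^4 - 19*p^2 - 6*p + 72) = (p - 5)*(p + 3)*(p^3 - 3*p^2 - 10*p + 24) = (p - 5)*(p + 3)^2*(p^2 - 6*p + 8) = (p - 5)*(p - 4)*(p + 3)^2*(p - 2)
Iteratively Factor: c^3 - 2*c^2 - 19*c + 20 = (c - 5)*(c^2 + 3*c - 4) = (c - 5)*(c + 4)*(c - 1)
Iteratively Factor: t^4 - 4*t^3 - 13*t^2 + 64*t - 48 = (t + 4)*(t^3 - 8*t^2 + 19*t - 12) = (t - 4)*(t + 4)*(t^2 - 4*t + 3) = (t - 4)*(t - 1)*(t + 4)*(t - 3)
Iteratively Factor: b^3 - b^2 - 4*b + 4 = (b - 1)*(b^2 - 4) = (b - 1)*(b + 2)*(b - 2)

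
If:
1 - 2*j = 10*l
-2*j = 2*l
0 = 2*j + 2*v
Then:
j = -1/8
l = 1/8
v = 1/8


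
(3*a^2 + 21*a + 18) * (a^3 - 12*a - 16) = 3*a^5 + 21*a^4 - 18*a^3 - 300*a^2 - 552*a - 288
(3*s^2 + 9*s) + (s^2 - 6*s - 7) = 4*s^2 + 3*s - 7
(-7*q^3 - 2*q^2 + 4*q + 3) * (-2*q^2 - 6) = 14*q^5 + 4*q^4 + 34*q^3 + 6*q^2 - 24*q - 18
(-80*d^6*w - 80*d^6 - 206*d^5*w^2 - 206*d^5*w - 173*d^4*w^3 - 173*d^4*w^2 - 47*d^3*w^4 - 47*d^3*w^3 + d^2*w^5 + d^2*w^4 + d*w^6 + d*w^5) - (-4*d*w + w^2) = -80*d^6*w - 80*d^6 - 206*d^5*w^2 - 206*d^5*w - 173*d^4*w^3 - 173*d^4*w^2 - 47*d^3*w^4 - 47*d^3*w^3 + d^2*w^5 + d^2*w^4 + d*w^6 + d*w^5 + 4*d*w - w^2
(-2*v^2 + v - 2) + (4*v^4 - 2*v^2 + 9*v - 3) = 4*v^4 - 4*v^2 + 10*v - 5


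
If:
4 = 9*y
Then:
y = 4/9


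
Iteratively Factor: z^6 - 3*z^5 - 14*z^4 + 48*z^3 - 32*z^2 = (z)*(z^5 - 3*z^4 - 14*z^3 + 48*z^2 - 32*z) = z*(z - 1)*(z^4 - 2*z^3 - 16*z^2 + 32*z) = z*(z - 2)*(z - 1)*(z^3 - 16*z) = z*(z - 4)*(z - 2)*(z - 1)*(z^2 + 4*z) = z*(z - 4)*(z - 2)*(z - 1)*(z + 4)*(z)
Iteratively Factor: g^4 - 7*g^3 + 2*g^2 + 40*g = (g + 2)*(g^3 - 9*g^2 + 20*g) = (g - 5)*(g + 2)*(g^2 - 4*g) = (g - 5)*(g - 4)*(g + 2)*(g)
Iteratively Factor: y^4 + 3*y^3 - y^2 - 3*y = (y + 1)*(y^3 + 2*y^2 - 3*y) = (y + 1)*(y + 3)*(y^2 - y) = y*(y + 1)*(y + 3)*(y - 1)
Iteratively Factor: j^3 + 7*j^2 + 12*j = (j)*(j^2 + 7*j + 12) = j*(j + 3)*(j + 4)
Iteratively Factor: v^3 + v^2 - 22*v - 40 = (v + 2)*(v^2 - v - 20) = (v + 2)*(v + 4)*(v - 5)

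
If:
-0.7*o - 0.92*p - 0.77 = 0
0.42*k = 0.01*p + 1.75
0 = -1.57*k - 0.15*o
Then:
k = 5.12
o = -53.56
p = 39.91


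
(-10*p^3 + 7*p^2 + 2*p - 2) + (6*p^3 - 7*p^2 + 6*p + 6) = -4*p^3 + 8*p + 4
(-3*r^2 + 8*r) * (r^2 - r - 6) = -3*r^4 + 11*r^3 + 10*r^2 - 48*r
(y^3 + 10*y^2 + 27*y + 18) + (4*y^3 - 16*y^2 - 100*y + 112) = 5*y^3 - 6*y^2 - 73*y + 130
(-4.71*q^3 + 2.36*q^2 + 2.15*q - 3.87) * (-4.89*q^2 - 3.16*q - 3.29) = 23.0319*q^5 + 3.3432*q^4 - 2.4752*q^3 + 4.3659*q^2 + 5.1557*q + 12.7323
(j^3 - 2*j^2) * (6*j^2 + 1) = 6*j^5 - 12*j^4 + j^3 - 2*j^2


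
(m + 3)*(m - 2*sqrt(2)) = m^2 - 2*sqrt(2)*m + 3*m - 6*sqrt(2)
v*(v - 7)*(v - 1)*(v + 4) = v^4 - 4*v^3 - 25*v^2 + 28*v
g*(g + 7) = g^2 + 7*g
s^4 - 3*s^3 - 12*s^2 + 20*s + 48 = (s - 4)*(s - 3)*(s + 2)^2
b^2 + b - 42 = (b - 6)*(b + 7)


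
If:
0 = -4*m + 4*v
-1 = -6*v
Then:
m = 1/6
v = 1/6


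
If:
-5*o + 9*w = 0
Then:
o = 9*w/5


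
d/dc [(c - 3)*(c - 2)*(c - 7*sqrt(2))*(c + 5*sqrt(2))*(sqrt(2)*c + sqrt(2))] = 5*sqrt(2)*c^4 - 16*sqrt(2)*c^3 - 16*c^3 - 207*sqrt(2)*c^2 + 48*c^2 - 8*c + 572*sqrt(2)*c - 70*sqrt(2) - 24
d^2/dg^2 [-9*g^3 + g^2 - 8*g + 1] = 2 - 54*g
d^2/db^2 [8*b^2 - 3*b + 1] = 16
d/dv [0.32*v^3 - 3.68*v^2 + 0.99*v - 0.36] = 0.96*v^2 - 7.36*v + 0.99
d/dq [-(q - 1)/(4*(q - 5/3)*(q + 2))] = 9*(q^2 - 2*q + 3)/(4*(9*q^4 + 6*q^3 - 59*q^2 - 20*q + 100))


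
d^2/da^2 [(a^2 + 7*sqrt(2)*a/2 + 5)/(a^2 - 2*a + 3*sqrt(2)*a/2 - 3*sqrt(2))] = 4*(4*a^3 + 4*sqrt(2)*a^3 + 18*sqrt(2)*a^2 + 30*a^2 + 45*sqrt(2)*a + 66*a + 37 + 33*sqrt(2))/(4*a^6 - 24*a^5 + 18*sqrt(2)*a^5 - 108*sqrt(2)*a^4 + 102*a^4 - 356*a^3 + 243*sqrt(2)*a^3 - 306*sqrt(2)*a^2 + 648*a^2 - 432*a + 324*sqrt(2)*a - 216*sqrt(2))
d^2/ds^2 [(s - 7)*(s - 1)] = 2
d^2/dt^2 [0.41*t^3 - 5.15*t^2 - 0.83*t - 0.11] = 2.46*t - 10.3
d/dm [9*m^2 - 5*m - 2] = 18*m - 5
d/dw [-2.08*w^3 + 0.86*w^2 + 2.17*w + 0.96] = -6.24*w^2 + 1.72*w + 2.17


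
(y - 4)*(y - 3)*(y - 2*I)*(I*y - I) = I*y^4 + 2*y^3 - 8*I*y^3 - 16*y^2 + 19*I*y^2 + 38*y - 12*I*y - 24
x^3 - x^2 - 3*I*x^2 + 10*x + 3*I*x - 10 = (x - 1)*(x - 5*I)*(x + 2*I)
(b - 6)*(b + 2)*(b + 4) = b^3 - 28*b - 48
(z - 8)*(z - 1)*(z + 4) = z^3 - 5*z^2 - 28*z + 32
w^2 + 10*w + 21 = (w + 3)*(w + 7)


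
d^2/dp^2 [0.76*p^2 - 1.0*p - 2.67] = 1.52000000000000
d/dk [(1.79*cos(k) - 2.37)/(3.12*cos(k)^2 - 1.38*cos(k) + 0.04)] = (5.5848*cos(k)^2 - 14.7888*cos(k) + 3.199)*sin(k)/(9.7344*cos(k)^4 - 8.6112*cos(k)^3 + 2.154*cos(k)^2 - 0.1104*cos(k) + 0.0016)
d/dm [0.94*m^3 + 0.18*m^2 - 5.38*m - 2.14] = 2.82*m^2 + 0.36*m - 5.38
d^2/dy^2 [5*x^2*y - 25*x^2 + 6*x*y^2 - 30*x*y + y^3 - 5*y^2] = 12*x + 6*y - 10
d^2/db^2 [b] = 0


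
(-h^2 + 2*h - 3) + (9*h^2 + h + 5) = 8*h^2 + 3*h + 2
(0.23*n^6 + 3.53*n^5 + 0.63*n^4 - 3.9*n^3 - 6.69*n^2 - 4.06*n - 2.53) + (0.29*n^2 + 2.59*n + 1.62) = 0.23*n^6 + 3.53*n^5 + 0.63*n^4 - 3.9*n^3 - 6.4*n^2 - 1.47*n - 0.91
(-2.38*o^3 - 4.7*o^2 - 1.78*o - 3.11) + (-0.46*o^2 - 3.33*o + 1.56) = -2.38*o^3 - 5.16*o^2 - 5.11*o - 1.55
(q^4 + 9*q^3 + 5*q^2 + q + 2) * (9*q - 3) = 9*q^5 + 78*q^4 + 18*q^3 - 6*q^2 + 15*q - 6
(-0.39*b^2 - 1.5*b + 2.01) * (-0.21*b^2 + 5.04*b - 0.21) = 0.0819*b^4 - 1.6506*b^3 - 7.9002*b^2 + 10.4454*b - 0.4221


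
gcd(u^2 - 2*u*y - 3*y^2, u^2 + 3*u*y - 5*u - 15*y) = 1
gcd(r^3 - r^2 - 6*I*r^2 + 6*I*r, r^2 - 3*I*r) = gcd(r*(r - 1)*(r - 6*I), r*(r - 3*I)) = r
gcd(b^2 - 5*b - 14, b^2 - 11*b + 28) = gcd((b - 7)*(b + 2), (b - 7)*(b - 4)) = b - 7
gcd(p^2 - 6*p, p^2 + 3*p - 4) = 1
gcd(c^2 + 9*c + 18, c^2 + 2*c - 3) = c + 3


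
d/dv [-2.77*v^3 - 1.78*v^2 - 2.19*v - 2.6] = -8.31*v^2 - 3.56*v - 2.19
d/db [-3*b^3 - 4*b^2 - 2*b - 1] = -9*b^2 - 8*b - 2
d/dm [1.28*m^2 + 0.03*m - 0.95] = 2.56*m + 0.03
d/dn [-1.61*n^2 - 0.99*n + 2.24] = -3.22*n - 0.99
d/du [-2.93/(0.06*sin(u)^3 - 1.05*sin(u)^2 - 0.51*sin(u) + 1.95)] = (0.5274*sin(u)^2 - 6.153*sin(u) - 1.4943)*cos(u)/(0.06*sin(u)^3 - 1.05*sin(u)^2 - 0.51*sin(u) + 1.95)^2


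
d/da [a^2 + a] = 2*a + 1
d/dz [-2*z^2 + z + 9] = 1 - 4*z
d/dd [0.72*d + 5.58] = 0.720000000000000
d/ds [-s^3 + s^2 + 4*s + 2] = -3*s^2 + 2*s + 4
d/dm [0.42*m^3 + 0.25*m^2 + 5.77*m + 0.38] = 1.26*m^2 + 0.5*m + 5.77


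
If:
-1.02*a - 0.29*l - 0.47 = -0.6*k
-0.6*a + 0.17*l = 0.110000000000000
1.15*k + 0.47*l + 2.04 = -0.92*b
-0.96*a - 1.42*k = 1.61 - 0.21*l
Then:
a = -0.60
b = -0.28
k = -0.95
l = -1.47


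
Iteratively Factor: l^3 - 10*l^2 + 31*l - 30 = (l - 3)*(l^2 - 7*l + 10) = (l - 5)*(l - 3)*(l - 2)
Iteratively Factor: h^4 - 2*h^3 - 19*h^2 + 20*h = (h - 1)*(h^3 - h^2 - 20*h) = (h - 1)*(h + 4)*(h^2 - 5*h) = h*(h - 1)*(h + 4)*(h - 5)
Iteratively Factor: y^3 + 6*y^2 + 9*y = (y)*(y^2 + 6*y + 9) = y*(y + 3)*(y + 3)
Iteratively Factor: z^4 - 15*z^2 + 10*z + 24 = (z + 1)*(z^3 - z^2 - 14*z + 24) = (z - 3)*(z + 1)*(z^2 + 2*z - 8) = (z - 3)*(z - 2)*(z + 1)*(z + 4)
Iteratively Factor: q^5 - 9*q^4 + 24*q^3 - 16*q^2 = (q - 4)*(q^4 - 5*q^3 + 4*q^2) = (q - 4)*(q - 1)*(q^3 - 4*q^2) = (q - 4)^2*(q - 1)*(q^2) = q*(q - 4)^2*(q - 1)*(q)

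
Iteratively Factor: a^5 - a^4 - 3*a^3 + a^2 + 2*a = (a - 2)*(a^4 + a^3 - a^2 - a) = (a - 2)*(a + 1)*(a^3 - a) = (a - 2)*(a + 1)^2*(a^2 - a) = a*(a - 2)*(a + 1)^2*(a - 1)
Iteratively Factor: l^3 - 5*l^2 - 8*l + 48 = (l - 4)*(l^2 - l - 12) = (l - 4)*(l + 3)*(l - 4)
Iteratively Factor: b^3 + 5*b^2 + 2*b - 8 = (b + 4)*(b^2 + b - 2) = (b + 2)*(b + 4)*(b - 1)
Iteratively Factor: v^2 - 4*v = (v - 4)*(v)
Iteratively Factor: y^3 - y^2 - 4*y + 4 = (y - 2)*(y^2 + y - 2) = (y - 2)*(y + 2)*(y - 1)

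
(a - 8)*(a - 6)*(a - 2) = a^3 - 16*a^2 + 76*a - 96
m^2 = m^2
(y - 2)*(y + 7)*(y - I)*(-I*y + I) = -I*y^4 - y^3 - 4*I*y^3 - 4*y^2 + 19*I*y^2 + 19*y - 14*I*y - 14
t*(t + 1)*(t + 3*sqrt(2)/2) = t^3 + t^2 + 3*sqrt(2)*t^2/2 + 3*sqrt(2)*t/2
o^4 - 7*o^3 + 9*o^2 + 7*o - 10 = (o - 5)*(o - 2)*(o - 1)*(o + 1)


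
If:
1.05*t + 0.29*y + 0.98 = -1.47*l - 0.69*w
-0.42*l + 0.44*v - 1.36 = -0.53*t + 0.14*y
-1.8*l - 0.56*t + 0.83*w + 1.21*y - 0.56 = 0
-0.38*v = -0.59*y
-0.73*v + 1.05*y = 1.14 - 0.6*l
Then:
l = 2.99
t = -3.10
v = 12.18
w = -6.37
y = 7.84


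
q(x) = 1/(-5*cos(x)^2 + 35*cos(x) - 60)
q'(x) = (-10*sin(x)*cos(x) + 35*sin(x))/(-5*cos(x)^2 + 35*cos(x) - 60)^2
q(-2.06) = -0.01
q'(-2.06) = -0.01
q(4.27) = -0.01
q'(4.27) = -0.01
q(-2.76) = -0.01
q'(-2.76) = -0.00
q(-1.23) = -0.02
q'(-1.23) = -0.01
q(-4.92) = -0.02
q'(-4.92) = 0.01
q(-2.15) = -0.01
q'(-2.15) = -0.01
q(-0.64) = -0.03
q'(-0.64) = -0.01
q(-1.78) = -0.01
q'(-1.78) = -0.01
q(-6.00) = -0.03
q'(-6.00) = 0.01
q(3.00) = -0.01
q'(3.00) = 0.00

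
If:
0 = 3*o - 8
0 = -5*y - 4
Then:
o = 8/3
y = -4/5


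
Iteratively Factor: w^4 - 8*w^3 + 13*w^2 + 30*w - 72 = (w - 3)*(w^3 - 5*w^2 - 2*w + 24) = (w - 3)^2*(w^2 - 2*w - 8) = (w - 3)^2*(w + 2)*(w - 4)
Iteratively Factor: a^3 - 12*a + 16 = (a - 2)*(a^2 + 2*a - 8) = (a - 2)*(a + 4)*(a - 2)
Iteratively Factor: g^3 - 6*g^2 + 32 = (g + 2)*(g^2 - 8*g + 16) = (g - 4)*(g + 2)*(g - 4)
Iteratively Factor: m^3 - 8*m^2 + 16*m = (m)*(m^2 - 8*m + 16) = m*(m - 4)*(m - 4)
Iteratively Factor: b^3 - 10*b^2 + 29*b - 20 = (b - 1)*(b^2 - 9*b + 20) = (b - 5)*(b - 1)*(b - 4)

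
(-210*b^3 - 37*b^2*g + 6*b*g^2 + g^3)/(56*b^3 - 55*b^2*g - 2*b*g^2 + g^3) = (-30*b^2 - b*g + g^2)/(8*b^2 - 9*b*g + g^2)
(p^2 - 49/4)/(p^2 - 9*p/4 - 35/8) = 2*(2*p + 7)/(4*p + 5)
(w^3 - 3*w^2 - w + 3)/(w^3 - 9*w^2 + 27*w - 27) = (w^2 - 1)/(w^2 - 6*w + 9)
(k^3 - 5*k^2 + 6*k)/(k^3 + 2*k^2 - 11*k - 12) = k*(k - 2)/(k^2 + 5*k + 4)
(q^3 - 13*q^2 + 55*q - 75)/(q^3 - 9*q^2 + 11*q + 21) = (q^2 - 10*q + 25)/(q^2 - 6*q - 7)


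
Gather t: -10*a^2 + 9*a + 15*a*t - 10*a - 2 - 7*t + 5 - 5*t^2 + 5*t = -10*a^2 - a - 5*t^2 + t*(15*a - 2) + 3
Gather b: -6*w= -6*w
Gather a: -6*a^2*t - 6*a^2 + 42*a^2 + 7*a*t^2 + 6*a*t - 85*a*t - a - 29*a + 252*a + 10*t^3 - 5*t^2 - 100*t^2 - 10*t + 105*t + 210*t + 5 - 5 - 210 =a^2*(36 - 6*t) + a*(7*t^2 - 79*t + 222) + 10*t^3 - 105*t^2 + 305*t - 210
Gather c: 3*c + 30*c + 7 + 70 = 33*c + 77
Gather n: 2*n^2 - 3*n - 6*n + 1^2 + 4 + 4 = 2*n^2 - 9*n + 9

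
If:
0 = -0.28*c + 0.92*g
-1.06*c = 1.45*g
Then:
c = 0.00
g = 0.00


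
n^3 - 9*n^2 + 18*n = n*(n - 6)*(n - 3)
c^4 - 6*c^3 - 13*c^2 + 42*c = c*(c - 7)*(c - 2)*(c + 3)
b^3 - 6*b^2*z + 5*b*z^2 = b*(b - 5*z)*(b - z)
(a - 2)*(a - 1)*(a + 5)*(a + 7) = a^4 + 9*a^3 + a^2 - 81*a + 70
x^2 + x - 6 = (x - 2)*(x + 3)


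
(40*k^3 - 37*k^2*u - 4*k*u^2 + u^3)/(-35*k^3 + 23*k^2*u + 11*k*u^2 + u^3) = (-8*k + u)/(7*k + u)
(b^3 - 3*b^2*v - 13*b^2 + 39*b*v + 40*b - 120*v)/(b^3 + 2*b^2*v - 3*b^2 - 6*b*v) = (b^3 - 3*b^2*v - 13*b^2 + 39*b*v + 40*b - 120*v)/(b*(b^2 + 2*b*v - 3*b - 6*v))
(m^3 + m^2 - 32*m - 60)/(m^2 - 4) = (m^2 - m - 30)/(m - 2)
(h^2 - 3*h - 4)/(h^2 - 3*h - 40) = (-h^2 + 3*h + 4)/(-h^2 + 3*h + 40)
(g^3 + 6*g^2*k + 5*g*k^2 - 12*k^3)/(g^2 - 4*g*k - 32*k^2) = (g^2 + 2*g*k - 3*k^2)/(g - 8*k)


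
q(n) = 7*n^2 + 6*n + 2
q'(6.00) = 90.00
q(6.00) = 290.00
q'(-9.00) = -120.00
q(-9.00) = 515.00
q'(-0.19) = 3.34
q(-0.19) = 1.11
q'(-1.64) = -16.96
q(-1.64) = 10.99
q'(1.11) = 21.54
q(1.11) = 17.28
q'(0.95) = 19.30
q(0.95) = 14.02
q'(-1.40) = -13.60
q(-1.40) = 7.32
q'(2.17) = 36.38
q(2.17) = 47.98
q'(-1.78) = -18.92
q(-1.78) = 13.50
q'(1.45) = 26.30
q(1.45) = 25.42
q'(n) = 14*n + 6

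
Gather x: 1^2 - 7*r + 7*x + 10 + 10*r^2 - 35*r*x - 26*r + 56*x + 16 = 10*r^2 - 33*r + x*(63 - 35*r) + 27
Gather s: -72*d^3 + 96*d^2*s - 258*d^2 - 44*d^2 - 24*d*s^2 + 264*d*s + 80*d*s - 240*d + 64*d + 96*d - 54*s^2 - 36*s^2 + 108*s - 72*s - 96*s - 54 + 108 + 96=-72*d^3 - 302*d^2 - 80*d + s^2*(-24*d - 90) + s*(96*d^2 + 344*d - 60) + 150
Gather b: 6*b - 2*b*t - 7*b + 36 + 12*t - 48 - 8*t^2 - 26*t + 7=b*(-2*t - 1) - 8*t^2 - 14*t - 5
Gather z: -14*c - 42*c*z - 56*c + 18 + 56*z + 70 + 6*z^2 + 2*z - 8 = -70*c + 6*z^2 + z*(58 - 42*c) + 80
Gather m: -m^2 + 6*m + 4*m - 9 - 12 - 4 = -m^2 + 10*m - 25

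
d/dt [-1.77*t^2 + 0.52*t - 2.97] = 0.52 - 3.54*t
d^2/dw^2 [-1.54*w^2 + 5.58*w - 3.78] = -3.08000000000000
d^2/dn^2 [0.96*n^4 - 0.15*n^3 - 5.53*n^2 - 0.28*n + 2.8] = 11.52*n^2 - 0.9*n - 11.06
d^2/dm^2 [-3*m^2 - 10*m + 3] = -6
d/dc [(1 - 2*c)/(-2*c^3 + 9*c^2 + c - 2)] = (4*c^3 - 18*c^2 - 2*c + (2*c - 1)*(-6*c^2 + 18*c + 1) + 4)/(2*c^3 - 9*c^2 - c + 2)^2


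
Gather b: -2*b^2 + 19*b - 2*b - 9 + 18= -2*b^2 + 17*b + 9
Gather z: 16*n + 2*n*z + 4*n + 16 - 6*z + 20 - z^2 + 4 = 20*n - z^2 + z*(2*n - 6) + 40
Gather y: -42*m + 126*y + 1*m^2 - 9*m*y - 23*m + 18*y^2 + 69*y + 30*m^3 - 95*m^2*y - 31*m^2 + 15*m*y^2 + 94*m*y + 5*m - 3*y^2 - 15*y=30*m^3 - 30*m^2 - 60*m + y^2*(15*m + 15) + y*(-95*m^2 + 85*m + 180)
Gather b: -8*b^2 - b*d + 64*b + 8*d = -8*b^2 + b*(64 - d) + 8*d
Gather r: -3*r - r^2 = -r^2 - 3*r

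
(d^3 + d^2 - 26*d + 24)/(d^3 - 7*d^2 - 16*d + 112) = (d^2 + 5*d - 6)/(d^2 - 3*d - 28)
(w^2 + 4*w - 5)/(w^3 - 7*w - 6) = (-w^2 - 4*w + 5)/(-w^3 + 7*w + 6)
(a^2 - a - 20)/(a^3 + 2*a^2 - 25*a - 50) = (a + 4)/(a^2 + 7*a + 10)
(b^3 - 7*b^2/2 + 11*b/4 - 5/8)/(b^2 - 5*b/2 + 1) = (b^2 - 3*b + 5/4)/(b - 2)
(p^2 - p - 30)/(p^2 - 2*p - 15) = (-p^2 + p + 30)/(-p^2 + 2*p + 15)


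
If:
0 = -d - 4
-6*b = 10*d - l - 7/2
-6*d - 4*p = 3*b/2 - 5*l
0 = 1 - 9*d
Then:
No Solution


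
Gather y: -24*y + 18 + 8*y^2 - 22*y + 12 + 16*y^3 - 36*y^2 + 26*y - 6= 16*y^3 - 28*y^2 - 20*y + 24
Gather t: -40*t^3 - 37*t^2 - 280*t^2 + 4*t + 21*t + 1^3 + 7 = -40*t^3 - 317*t^2 + 25*t + 8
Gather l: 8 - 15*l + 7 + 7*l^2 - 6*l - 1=7*l^2 - 21*l + 14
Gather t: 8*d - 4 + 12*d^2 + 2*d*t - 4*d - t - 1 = 12*d^2 + 4*d + t*(2*d - 1) - 5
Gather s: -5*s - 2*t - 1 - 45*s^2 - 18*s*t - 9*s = -45*s^2 + s*(-18*t - 14) - 2*t - 1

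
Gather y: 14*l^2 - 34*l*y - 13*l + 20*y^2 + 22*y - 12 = 14*l^2 - 13*l + 20*y^2 + y*(22 - 34*l) - 12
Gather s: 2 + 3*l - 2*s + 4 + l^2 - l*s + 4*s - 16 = l^2 + 3*l + s*(2 - l) - 10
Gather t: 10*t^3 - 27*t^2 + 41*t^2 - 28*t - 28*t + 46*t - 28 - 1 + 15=10*t^3 + 14*t^2 - 10*t - 14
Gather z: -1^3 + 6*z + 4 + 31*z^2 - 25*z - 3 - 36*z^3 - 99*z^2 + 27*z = -36*z^3 - 68*z^2 + 8*z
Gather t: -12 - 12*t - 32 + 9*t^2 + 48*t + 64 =9*t^2 + 36*t + 20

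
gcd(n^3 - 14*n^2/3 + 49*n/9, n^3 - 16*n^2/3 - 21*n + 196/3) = n - 7/3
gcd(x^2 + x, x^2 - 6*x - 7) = x + 1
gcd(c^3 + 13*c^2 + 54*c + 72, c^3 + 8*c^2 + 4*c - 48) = c^2 + 10*c + 24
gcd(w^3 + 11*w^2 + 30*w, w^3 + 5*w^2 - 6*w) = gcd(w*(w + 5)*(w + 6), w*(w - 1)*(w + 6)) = w^2 + 6*w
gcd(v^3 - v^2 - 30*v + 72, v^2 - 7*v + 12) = v^2 - 7*v + 12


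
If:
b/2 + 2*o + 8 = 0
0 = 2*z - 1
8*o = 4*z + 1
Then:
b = -35/2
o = 3/8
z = 1/2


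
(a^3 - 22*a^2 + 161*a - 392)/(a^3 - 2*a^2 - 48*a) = (a^2 - 14*a + 49)/(a*(a + 6))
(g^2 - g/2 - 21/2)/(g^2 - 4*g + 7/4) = 2*(g + 3)/(2*g - 1)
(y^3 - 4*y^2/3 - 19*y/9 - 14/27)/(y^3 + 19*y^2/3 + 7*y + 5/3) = (9*y^2 - 15*y - 14)/(9*(y^2 + 6*y + 5))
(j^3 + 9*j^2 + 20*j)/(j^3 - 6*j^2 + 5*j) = (j^2 + 9*j + 20)/(j^2 - 6*j + 5)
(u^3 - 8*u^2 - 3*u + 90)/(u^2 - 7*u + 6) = (u^2 - 2*u - 15)/(u - 1)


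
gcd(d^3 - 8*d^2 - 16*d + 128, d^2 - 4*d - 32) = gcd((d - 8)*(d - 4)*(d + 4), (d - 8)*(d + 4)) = d^2 - 4*d - 32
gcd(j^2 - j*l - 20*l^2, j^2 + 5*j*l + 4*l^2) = j + 4*l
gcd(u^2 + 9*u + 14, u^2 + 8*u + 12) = u + 2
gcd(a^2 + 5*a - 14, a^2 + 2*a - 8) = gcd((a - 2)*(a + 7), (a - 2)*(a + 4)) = a - 2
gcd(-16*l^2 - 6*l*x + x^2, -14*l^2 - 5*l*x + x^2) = 2*l + x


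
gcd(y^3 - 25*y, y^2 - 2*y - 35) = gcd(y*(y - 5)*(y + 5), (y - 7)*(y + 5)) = y + 5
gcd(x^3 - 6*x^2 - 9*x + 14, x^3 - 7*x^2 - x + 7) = x^2 - 8*x + 7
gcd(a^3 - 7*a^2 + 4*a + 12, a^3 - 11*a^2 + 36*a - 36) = a^2 - 8*a + 12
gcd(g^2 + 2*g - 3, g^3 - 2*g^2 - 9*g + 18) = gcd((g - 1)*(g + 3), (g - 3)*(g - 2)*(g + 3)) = g + 3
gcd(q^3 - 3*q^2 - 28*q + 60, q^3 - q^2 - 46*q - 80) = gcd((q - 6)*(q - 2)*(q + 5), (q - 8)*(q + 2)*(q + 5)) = q + 5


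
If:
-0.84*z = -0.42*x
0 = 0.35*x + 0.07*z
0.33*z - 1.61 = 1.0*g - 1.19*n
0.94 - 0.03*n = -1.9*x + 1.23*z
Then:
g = 35.68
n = 31.33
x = 0.00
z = 0.00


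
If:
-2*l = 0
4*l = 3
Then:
No Solution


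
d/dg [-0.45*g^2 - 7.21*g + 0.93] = -0.9*g - 7.21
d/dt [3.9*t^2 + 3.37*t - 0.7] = 7.8*t + 3.37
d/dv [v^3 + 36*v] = 3*v^2 + 36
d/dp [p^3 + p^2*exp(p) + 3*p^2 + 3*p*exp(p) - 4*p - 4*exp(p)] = p^2*exp(p) + 3*p^2 + 5*p*exp(p) + 6*p - exp(p) - 4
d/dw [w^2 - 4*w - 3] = 2*w - 4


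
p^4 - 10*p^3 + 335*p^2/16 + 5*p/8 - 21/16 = (p - 7)*(p - 3)*(p - 1/4)*(p + 1/4)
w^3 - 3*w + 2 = (w - 1)^2*(w + 2)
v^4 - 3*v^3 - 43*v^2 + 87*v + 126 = (v - 7)*(v - 3)*(v + 1)*(v + 6)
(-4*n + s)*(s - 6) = -4*n*s + 24*n + s^2 - 6*s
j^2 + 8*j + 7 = (j + 1)*(j + 7)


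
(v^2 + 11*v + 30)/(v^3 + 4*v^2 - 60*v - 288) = (v + 5)/(v^2 - 2*v - 48)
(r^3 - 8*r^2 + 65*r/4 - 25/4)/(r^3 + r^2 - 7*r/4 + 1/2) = (2*r^2 - 15*r + 25)/(2*r^2 + 3*r - 2)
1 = 1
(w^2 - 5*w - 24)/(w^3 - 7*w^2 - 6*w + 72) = (w - 8)/(w^2 - 10*w + 24)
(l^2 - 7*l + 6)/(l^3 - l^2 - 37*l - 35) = (-l^2 + 7*l - 6)/(-l^3 + l^2 + 37*l + 35)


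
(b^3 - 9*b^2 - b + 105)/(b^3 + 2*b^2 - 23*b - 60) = (b - 7)/(b + 4)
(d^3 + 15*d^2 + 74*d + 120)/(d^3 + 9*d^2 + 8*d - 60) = (d + 4)/(d - 2)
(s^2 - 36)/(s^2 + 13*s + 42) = (s - 6)/(s + 7)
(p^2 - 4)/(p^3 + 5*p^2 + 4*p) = (p^2 - 4)/(p*(p^2 + 5*p + 4))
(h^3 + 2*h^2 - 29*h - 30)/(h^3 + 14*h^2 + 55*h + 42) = (h - 5)/(h + 7)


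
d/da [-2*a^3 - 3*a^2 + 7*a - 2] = -6*a^2 - 6*a + 7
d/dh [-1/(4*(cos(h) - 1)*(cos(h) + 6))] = -(2*cos(h) + 5)*sin(h)/(4*(cos(h) - 1)^2*(cos(h) + 6)^2)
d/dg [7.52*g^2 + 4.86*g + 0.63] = 15.04*g + 4.86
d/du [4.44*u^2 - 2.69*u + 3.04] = 8.88*u - 2.69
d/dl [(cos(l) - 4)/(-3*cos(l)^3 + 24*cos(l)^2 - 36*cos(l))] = 2*(-cos(l)^3 + 10*cos(l)^2 - 32*cos(l) + 24)*sin(l)/(3*(cos(l) - 6)^2*(cos(l) - 2)^2*cos(l)^2)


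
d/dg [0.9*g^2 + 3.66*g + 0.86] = 1.8*g + 3.66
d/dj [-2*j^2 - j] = -4*j - 1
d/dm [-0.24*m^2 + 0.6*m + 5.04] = 0.6 - 0.48*m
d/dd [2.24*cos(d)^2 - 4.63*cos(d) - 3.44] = (4.63 - 4.48*cos(d))*sin(d)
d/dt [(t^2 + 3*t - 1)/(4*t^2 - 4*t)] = (-t^2 + t/2 - 1/4)/(t^2*(t^2 - 2*t + 1))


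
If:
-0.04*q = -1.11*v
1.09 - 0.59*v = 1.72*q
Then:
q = 0.63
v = 0.02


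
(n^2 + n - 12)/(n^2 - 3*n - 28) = (n - 3)/(n - 7)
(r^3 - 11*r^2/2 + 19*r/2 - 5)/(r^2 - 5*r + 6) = (2*r^2 - 7*r + 5)/(2*(r - 3))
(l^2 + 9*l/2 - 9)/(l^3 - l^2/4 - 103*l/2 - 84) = 2*(2*l - 3)/(4*l^2 - 25*l - 56)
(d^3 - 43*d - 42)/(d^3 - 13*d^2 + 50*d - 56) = (d^2 + 7*d + 6)/(d^2 - 6*d + 8)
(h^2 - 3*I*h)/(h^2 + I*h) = (h - 3*I)/(h + I)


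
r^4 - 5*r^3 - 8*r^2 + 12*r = r*(r - 6)*(r - 1)*(r + 2)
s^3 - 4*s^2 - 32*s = s*(s - 8)*(s + 4)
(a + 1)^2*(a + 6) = a^3 + 8*a^2 + 13*a + 6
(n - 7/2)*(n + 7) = n^2 + 7*n/2 - 49/2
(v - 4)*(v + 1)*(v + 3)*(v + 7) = v^4 + 7*v^3 - 13*v^2 - 103*v - 84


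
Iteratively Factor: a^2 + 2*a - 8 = (a - 2)*(a + 4)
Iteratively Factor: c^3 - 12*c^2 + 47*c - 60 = (c - 4)*(c^2 - 8*c + 15) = (c - 4)*(c - 3)*(c - 5)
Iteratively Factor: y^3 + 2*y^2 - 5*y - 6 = (y + 3)*(y^2 - y - 2) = (y - 2)*(y + 3)*(y + 1)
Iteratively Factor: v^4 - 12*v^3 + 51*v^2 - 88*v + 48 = (v - 1)*(v^3 - 11*v^2 + 40*v - 48) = (v - 4)*(v - 1)*(v^2 - 7*v + 12) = (v - 4)*(v - 3)*(v - 1)*(v - 4)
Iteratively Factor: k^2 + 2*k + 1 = (k + 1)*(k + 1)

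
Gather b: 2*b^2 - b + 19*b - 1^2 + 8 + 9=2*b^2 + 18*b + 16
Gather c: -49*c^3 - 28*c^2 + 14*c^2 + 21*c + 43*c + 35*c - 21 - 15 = -49*c^3 - 14*c^2 + 99*c - 36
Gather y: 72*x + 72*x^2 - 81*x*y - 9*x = 72*x^2 - 81*x*y + 63*x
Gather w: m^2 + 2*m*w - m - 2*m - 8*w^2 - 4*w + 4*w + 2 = m^2 + 2*m*w - 3*m - 8*w^2 + 2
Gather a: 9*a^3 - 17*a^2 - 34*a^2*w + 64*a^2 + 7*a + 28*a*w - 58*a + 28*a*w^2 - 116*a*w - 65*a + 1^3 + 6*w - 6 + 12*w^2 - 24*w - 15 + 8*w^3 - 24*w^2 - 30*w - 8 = 9*a^3 + a^2*(47 - 34*w) + a*(28*w^2 - 88*w - 116) + 8*w^3 - 12*w^2 - 48*w - 28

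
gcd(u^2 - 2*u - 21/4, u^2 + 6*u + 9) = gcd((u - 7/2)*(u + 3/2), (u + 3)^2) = 1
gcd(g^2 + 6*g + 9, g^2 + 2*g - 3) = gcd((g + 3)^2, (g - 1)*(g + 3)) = g + 3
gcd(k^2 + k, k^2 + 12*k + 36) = 1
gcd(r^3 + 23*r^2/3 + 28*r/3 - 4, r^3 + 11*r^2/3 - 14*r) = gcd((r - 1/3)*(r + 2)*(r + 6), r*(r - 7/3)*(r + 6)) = r + 6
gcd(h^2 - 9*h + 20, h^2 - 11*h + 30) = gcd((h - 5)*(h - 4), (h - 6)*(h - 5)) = h - 5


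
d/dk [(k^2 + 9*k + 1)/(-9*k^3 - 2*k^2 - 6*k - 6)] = (9*k^4 + 162*k^3 + 39*k^2 - 8*k - 48)/(81*k^6 + 36*k^5 + 112*k^4 + 132*k^3 + 60*k^2 + 72*k + 36)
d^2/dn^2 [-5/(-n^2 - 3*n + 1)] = 10*(-n^2 - 3*n + (2*n + 3)^2 + 1)/(n^2 + 3*n - 1)^3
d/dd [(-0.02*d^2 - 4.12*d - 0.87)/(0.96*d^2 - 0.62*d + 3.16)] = (3.9676*d^2 + 1.544*d - 13.5586)/(0.9216*d^4 - 1.1904*d^3 + 6.4516*d^2 - 3.9184*d + 9.9856)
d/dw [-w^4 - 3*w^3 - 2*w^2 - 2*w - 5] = -4*w^3 - 9*w^2 - 4*w - 2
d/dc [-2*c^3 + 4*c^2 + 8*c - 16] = -6*c^2 + 8*c + 8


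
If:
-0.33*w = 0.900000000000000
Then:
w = -2.73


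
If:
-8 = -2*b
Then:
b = 4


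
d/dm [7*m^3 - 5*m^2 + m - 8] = 21*m^2 - 10*m + 1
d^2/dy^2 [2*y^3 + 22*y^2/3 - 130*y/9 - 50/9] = 12*y + 44/3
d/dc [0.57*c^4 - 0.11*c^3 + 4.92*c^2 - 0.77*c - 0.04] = 2.28*c^3 - 0.33*c^2 + 9.84*c - 0.77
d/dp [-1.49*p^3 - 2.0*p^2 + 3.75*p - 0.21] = -4.47*p^2 - 4.0*p + 3.75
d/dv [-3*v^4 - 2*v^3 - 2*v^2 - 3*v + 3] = -12*v^3 - 6*v^2 - 4*v - 3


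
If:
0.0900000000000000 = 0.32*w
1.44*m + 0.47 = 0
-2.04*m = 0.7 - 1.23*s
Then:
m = -0.33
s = 0.03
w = 0.28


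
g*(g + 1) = g^2 + g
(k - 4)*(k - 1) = k^2 - 5*k + 4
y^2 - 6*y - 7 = (y - 7)*(y + 1)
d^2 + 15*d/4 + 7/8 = (d + 1/4)*(d + 7/2)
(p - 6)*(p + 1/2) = p^2 - 11*p/2 - 3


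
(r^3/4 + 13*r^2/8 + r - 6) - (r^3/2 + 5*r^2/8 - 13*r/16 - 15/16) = -r^3/4 + r^2 + 29*r/16 - 81/16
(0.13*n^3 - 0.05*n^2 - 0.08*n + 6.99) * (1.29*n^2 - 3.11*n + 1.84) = 0.1677*n^5 - 0.4688*n^4 + 0.2915*n^3 + 9.1739*n^2 - 21.8861*n + 12.8616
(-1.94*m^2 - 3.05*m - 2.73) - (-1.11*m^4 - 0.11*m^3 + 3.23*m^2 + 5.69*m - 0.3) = 1.11*m^4 + 0.11*m^3 - 5.17*m^2 - 8.74*m - 2.43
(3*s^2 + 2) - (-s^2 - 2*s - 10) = 4*s^2 + 2*s + 12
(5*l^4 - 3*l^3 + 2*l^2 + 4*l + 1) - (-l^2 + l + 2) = 5*l^4 - 3*l^3 + 3*l^2 + 3*l - 1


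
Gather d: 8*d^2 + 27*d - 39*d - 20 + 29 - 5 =8*d^2 - 12*d + 4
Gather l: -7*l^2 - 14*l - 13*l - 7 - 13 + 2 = -7*l^2 - 27*l - 18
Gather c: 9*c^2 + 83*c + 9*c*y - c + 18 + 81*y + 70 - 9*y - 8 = 9*c^2 + c*(9*y + 82) + 72*y + 80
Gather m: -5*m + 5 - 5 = -5*m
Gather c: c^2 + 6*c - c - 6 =c^2 + 5*c - 6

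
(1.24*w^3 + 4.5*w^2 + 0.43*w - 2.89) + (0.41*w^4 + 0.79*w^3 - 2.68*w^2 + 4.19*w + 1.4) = 0.41*w^4 + 2.03*w^3 + 1.82*w^2 + 4.62*w - 1.49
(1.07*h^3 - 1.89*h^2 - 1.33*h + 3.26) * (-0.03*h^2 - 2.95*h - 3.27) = -0.0321*h^5 - 3.0998*h^4 + 2.1165*h^3 + 10.006*h^2 - 5.2679*h - 10.6602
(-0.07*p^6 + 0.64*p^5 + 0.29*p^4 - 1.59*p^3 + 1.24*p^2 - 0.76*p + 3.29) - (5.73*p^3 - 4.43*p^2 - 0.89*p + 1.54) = -0.07*p^6 + 0.64*p^5 + 0.29*p^4 - 7.32*p^3 + 5.67*p^2 + 0.13*p + 1.75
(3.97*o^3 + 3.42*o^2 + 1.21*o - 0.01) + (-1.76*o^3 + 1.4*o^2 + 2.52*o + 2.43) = 2.21*o^3 + 4.82*o^2 + 3.73*o + 2.42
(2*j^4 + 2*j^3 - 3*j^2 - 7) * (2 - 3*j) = -6*j^5 - 2*j^4 + 13*j^3 - 6*j^2 + 21*j - 14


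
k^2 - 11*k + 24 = (k - 8)*(k - 3)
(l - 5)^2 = l^2 - 10*l + 25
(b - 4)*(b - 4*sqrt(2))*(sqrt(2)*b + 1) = sqrt(2)*b^3 - 7*b^2 - 4*sqrt(2)*b^2 - 4*sqrt(2)*b + 28*b + 16*sqrt(2)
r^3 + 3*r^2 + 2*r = r*(r + 1)*(r + 2)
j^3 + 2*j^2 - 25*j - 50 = (j - 5)*(j + 2)*(j + 5)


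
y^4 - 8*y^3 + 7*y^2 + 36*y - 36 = (y - 6)*(y - 3)*(y - 1)*(y + 2)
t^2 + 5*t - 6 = (t - 1)*(t + 6)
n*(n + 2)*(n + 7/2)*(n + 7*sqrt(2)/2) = n^4 + 7*sqrt(2)*n^3/2 + 11*n^3/2 + 7*n^2 + 77*sqrt(2)*n^2/4 + 49*sqrt(2)*n/2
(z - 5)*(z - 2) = z^2 - 7*z + 10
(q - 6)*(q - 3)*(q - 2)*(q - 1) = q^4 - 12*q^3 + 47*q^2 - 72*q + 36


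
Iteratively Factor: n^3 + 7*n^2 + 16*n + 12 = (n + 3)*(n^2 + 4*n + 4) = (n + 2)*(n + 3)*(n + 2)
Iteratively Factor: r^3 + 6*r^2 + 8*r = (r + 4)*(r^2 + 2*r) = (r + 2)*(r + 4)*(r)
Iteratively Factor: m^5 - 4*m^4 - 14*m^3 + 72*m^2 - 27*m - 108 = (m + 1)*(m^4 - 5*m^3 - 9*m^2 + 81*m - 108) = (m - 3)*(m + 1)*(m^3 - 2*m^2 - 15*m + 36) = (m - 3)^2*(m + 1)*(m^2 + m - 12) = (m - 3)^3*(m + 1)*(m + 4)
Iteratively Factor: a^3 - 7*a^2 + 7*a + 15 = (a - 5)*(a^2 - 2*a - 3) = (a - 5)*(a + 1)*(a - 3)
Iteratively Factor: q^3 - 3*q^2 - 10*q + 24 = (q + 3)*(q^2 - 6*q + 8) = (q - 2)*(q + 3)*(q - 4)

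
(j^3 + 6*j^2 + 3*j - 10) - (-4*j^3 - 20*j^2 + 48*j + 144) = 5*j^3 + 26*j^2 - 45*j - 154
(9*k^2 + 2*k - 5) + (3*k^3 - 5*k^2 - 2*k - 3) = 3*k^3 + 4*k^2 - 8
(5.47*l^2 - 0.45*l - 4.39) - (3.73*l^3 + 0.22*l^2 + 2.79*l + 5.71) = -3.73*l^3 + 5.25*l^2 - 3.24*l - 10.1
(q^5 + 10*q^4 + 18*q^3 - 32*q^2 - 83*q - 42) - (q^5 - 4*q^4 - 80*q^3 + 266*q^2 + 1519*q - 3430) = 14*q^4 + 98*q^3 - 298*q^2 - 1602*q + 3388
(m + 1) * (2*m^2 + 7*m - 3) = 2*m^3 + 9*m^2 + 4*m - 3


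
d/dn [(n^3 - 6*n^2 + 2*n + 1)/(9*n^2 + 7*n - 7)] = (9*n^4 + 14*n^3 - 81*n^2 + 66*n - 21)/(81*n^4 + 126*n^3 - 77*n^2 - 98*n + 49)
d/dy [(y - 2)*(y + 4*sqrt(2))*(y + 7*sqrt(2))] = 3*y^2 - 4*y + 22*sqrt(2)*y - 22*sqrt(2) + 56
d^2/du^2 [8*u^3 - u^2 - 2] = 48*u - 2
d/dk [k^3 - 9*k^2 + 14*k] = 3*k^2 - 18*k + 14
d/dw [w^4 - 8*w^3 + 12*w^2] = 4*w*(w^2 - 6*w + 6)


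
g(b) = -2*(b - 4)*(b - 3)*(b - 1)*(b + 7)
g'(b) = -2*(b - 4)*(b - 3)*(b - 1) - 2*(b - 4)*(b - 3)*(b + 7) - 2*(b - 4)*(b - 1)*(b + 7) - 2*(b - 3)*(b - 1)*(b + 7) = -8*b^3 + 6*b^2 + 148*b - 242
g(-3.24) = 1440.48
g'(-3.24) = -386.44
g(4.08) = -5.90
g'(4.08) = -81.62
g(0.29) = 104.08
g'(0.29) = -198.77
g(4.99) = -188.50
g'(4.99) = -348.09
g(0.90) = 10.29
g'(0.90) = -109.77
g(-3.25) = 1444.34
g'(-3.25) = -385.00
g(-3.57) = 1559.20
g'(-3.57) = -329.90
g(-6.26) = 1020.84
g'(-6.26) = 1029.16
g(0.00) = 168.00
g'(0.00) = -242.00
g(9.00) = -7680.00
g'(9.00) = -4256.00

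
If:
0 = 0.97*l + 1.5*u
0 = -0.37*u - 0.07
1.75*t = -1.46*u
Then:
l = 0.29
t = 0.16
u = -0.19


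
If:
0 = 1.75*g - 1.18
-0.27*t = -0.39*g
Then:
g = 0.67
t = 0.97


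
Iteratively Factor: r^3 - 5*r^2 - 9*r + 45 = (r - 3)*(r^2 - 2*r - 15) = (r - 3)*(r + 3)*(r - 5)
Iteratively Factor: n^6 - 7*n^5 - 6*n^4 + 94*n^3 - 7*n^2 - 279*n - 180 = (n + 3)*(n^5 - 10*n^4 + 24*n^3 + 22*n^2 - 73*n - 60) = (n - 3)*(n + 3)*(n^4 - 7*n^3 + 3*n^2 + 31*n + 20) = (n - 3)*(n + 1)*(n + 3)*(n^3 - 8*n^2 + 11*n + 20) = (n - 5)*(n - 3)*(n + 1)*(n + 3)*(n^2 - 3*n - 4) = (n - 5)*(n - 3)*(n + 1)^2*(n + 3)*(n - 4)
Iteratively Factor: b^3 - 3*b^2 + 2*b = (b - 1)*(b^2 - 2*b) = b*(b - 1)*(b - 2)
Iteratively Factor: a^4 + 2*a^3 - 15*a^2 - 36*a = (a - 4)*(a^3 + 6*a^2 + 9*a) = a*(a - 4)*(a^2 + 6*a + 9) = a*(a - 4)*(a + 3)*(a + 3)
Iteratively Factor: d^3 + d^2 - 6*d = (d - 2)*(d^2 + 3*d) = d*(d - 2)*(d + 3)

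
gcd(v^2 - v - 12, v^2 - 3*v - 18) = v + 3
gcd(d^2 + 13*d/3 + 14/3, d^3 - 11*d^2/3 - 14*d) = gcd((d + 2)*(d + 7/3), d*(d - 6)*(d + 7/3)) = d + 7/3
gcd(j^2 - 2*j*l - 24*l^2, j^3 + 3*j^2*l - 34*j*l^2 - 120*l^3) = j^2 - 2*j*l - 24*l^2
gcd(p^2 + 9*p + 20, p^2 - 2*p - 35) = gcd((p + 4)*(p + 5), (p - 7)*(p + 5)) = p + 5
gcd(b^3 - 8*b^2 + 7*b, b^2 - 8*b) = b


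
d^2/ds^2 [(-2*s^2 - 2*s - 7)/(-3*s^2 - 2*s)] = 2*(6*s^3 + 189*s^2 + 126*s + 28)/(s^3*(27*s^3 + 54*s^2 + 36*s + 8))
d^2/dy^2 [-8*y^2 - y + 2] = -16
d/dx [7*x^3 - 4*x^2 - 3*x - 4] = 21*x^2 - 8*x - 3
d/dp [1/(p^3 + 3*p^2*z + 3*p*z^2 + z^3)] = -3/(p^4 + 4*p^3*z + 6*p^2*z^2 + 4*p*z^3 + z^4)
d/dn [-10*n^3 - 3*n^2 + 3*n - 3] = -30*n^2 - 6*n + 3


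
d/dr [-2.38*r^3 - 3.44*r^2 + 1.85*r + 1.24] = -7.14*r^2 - 6.88*r + 1.85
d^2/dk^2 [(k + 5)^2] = 2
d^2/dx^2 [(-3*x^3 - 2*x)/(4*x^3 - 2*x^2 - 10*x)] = (-6*x^3 - 114*x^2 + 12*x - 97)/(8*x^6 - 12*x^5 - 54*x^4 + 59*x^3 + 135*x^2 - 75*x - 125)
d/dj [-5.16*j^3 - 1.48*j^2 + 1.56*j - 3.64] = -15.48*j^2 - 2.96*j + 1.56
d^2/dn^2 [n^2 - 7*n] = 2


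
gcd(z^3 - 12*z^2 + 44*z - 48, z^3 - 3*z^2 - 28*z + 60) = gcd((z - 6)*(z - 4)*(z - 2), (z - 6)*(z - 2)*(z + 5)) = z^2 - 8*z + 12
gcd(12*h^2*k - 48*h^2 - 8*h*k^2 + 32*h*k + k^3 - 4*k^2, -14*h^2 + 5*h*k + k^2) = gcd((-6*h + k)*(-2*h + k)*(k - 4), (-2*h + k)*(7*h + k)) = 2*h - k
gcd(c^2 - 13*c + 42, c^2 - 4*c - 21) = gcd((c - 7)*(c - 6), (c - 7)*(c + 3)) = c - 7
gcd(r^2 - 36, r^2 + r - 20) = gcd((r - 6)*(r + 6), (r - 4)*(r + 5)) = 1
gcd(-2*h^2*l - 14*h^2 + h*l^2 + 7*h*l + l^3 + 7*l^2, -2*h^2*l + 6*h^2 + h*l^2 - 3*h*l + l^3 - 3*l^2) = 2*h^2 - h*l - l^2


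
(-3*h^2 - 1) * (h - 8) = -3*h^3 + 24*h^2 - h + 8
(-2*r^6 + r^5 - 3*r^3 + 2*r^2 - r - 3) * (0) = 0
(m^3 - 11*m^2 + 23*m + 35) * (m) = m^4 - 11*m^3 + 23*m^2 + 35*m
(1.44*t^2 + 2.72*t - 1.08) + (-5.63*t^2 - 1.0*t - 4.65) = -4.19*t^2 + 1.72*t - 5.73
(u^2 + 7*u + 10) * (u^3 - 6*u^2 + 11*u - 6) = u^5 + u^4 - 21*u^3 + 11*u^2 + 68*u - 60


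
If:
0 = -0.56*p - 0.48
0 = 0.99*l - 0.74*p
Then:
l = -0.64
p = -0.86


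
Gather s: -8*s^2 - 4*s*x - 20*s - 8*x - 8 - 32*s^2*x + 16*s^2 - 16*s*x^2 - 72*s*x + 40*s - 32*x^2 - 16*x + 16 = s^2*(8 - 32*x) + s*(-16*x^2 - 76*x + 20) - 32*x^2 - 24*x + 8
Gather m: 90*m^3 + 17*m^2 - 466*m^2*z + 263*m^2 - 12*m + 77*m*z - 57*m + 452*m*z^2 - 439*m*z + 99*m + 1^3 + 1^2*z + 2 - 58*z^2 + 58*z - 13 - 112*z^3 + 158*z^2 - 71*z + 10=90*m^3 + m^2*(280 - 466*z) + m*(452*z^2 - 362*z + 30) - 112*z^3 + 100*z^2 - 12*z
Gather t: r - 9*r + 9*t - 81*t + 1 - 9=-8*r - 72*t - 8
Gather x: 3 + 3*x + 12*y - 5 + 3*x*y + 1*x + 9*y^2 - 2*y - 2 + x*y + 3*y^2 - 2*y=x*(4*y + 4) + 12*y^2 + 8*y - 4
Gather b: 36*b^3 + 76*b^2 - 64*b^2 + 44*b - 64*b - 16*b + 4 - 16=36*b^3 + 12*b^2 - 36*b - 12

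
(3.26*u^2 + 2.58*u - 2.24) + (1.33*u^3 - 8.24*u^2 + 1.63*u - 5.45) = 1.33*u^3 - 4.98*u^2 + 4.21*u - 7.69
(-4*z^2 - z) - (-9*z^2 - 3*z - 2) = 5*z^2 + 2*z + 2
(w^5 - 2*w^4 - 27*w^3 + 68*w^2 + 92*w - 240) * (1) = w^5 - 2*w^4 - 27*w^3 + 68*w^2 + 92*w - 240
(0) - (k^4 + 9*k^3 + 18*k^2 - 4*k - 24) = -k^4 - 9*k^3 - 18*k^2 + 4*k + 24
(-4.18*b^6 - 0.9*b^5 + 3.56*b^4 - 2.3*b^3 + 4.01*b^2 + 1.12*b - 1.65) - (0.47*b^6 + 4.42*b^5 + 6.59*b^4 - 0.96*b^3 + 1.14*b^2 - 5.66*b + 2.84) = -4.65*b^6 - 5.32*b^5 - 3.03*b^4 - 1.34*b^3 + 2.87*b^2 + 6.78*b - 4.49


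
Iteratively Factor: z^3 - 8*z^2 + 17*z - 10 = (z - 5)*(z^2 - 3*z + 2) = (z - 5)*(z - 1)*(z - 2)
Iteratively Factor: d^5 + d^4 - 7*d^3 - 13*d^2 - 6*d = (d + 1)*(d^4 - 7*d^2 - 6*d) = (d - 3)*(d + 1)*(d^3 + 3*d^2 + 2*d) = d*(d - 3)*(d + 1)*(d^2 + 3*d + 2) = d*(d - 3)*(d + 1)*(d + 2)*(d + 1)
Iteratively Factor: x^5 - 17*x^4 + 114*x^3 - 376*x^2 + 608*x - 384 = (x - 4)*(x^4 - 13*x^3 + 62*x^2 - 128*x + 96) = (x - 4)*(x - 2)*(x^3 - 11*x^2 + 40*x - 48) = (x - 4)^2*(x - 2)*(x^2 - 7*x + 12) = (x - 4)^3*(x - 2)*(x - 3)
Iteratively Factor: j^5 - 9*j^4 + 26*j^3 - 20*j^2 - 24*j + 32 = (j + 1)*(j^4 - 10*j^3 + 36*j^2 - 56*j + 32) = (j - 2)*(j + 1)*(j^3 - 8*j^2 + 20*j - 16) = (j - 4)*(j - 2)*(j + 1)*(j^2 - 4*j + 4) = (j - 4)*(j - 2)^2*(j + 1)*(j - 2)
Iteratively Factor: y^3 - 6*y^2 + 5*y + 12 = (y + 1)*(y^2 - 7*y + 12) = (y - 4)*(y + 1)*(y - 3)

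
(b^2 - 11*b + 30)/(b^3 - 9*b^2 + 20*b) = (b - 6)/(b*(b - 4))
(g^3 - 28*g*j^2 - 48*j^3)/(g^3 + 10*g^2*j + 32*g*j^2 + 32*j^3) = (g - 6*j)/(g + 4*j)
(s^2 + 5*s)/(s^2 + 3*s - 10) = s/(s - 2)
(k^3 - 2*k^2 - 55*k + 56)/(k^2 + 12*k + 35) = (k^2 - 9*k + 8)/(k + 5)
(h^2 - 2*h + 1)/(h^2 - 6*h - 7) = (-h^2 + 2*h - 1)/(-h^2 + 6*h + 7)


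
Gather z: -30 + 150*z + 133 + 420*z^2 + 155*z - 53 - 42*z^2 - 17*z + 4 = 378*z^2 + 288*z + 54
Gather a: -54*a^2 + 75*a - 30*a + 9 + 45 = -54*a^2 + 45*a + 54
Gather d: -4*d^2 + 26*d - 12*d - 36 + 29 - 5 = -4*d^2 + 14*d - 12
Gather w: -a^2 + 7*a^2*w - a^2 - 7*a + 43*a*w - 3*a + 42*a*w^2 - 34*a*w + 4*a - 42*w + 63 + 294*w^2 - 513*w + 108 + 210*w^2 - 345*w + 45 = -2*a^2 - 6*a + w^2*(42*a + 504) + w*(7*a^2 + 9*a - 900) + 216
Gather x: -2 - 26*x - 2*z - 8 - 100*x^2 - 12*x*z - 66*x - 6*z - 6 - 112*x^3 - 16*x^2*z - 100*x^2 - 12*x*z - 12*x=-112*x^3 + x^2*(-16*z - 200) + x*(-24*z - 104) - 8*z - 16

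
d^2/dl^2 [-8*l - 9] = 0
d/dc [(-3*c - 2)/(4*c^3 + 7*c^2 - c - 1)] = (-12*c^3 - 21*c^2 + 3*c + (3*c + 2)*(12*c^2 + 14*c - 1) + 3)/(4*c^3 + 7*c^2 - c - 1)^2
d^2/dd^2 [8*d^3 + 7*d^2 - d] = 48*d + 14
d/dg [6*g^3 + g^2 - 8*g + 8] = 18*g^2 + 2*g - 8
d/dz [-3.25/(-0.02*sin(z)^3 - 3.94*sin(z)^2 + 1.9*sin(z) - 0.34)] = (-0.195*sin(z)^2 - 25.61*sin(z) + 6.175)*cos(z)/(0.02*sin(z)^3 + 3.94*sin(z)^2 - 1.9*sin(z) + 0.34)^2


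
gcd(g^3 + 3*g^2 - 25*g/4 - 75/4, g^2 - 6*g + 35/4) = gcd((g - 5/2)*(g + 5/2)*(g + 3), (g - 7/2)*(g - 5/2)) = g - 5/2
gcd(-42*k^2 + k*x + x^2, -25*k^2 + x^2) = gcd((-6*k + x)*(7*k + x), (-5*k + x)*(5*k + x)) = 1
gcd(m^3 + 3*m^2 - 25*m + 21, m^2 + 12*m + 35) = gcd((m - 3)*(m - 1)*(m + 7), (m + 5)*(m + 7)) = m + 7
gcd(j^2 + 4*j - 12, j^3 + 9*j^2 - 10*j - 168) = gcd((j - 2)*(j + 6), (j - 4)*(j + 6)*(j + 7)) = j + 6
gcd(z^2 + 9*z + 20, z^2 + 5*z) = z + 5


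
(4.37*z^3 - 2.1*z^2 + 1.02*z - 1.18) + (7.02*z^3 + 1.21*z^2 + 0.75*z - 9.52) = 11.39*z^3 - 0.89*z^2 + 1.77*z - 10.7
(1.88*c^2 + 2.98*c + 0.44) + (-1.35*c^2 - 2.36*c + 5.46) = 0.53*c^2 + 0.62*c + 5.9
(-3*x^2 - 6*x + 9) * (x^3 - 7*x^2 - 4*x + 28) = -3*x^5 + 15*x^4 + 63*x^3 - 123*x^2 - 204*x + 252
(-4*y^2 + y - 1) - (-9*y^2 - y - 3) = 5*y^2 + 2*y + 2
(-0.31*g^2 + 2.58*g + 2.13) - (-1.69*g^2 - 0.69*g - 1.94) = 1.38*g^2 + 3.27*g + 4.07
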